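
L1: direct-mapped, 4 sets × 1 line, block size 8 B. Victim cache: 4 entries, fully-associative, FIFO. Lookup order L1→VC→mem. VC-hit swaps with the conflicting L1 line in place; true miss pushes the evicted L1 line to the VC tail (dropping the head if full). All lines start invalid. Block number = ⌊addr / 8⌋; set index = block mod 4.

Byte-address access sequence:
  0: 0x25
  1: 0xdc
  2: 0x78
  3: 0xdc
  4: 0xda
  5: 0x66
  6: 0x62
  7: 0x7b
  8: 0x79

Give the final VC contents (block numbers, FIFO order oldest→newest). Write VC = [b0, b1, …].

VC = [27, 4]

#0 0x25→b4/s0 MISS; vc=[]
#1 0xdc→b27/s3 MISS; vc=[]
#2 0x78→b15/s3 MISS; vc=[27]
#3 0xdc→b27/s3 VC-HIT; vc=[15]
#4 0xda→b27/s3 L1-HIT; vc=[15]
#5 0x66→b12/s0 MISS; vc=[15,4]
#6 0x62→b12/s0 L1-HIT; vc=[15,4]
#7 0x7b→b15/s3 VC-HIT; vc=[27,4]
#8 0x79→b15/s3 L1-HIT; vc=[27,4]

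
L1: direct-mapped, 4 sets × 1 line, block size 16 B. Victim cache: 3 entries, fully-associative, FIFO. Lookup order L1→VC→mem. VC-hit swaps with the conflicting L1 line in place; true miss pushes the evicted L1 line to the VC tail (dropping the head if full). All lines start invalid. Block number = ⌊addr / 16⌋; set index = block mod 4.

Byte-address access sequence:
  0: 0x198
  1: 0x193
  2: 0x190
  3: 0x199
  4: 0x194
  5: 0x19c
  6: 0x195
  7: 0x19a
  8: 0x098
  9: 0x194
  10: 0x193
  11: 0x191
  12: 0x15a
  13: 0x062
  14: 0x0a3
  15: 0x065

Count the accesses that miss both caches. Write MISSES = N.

MISSES = 5

#0 0x198→b25/s1 MISS; vc=[]
#1 0x193→b25/s1 L1-HIT; vc=[]
#2 0x190→b25/s1 L1-HIT; vc=[]
#3 0x199→b25/s1 L1-HIT; vc=[]
#4 0x194→b25/s1 L1-HIT; vc=[]
#5 0x19c→b25/s1 L1-HIT; vc=[]
#6 0x195→b25/s1 L1-HIT; vc=[]
#7 0x19a→b25/s1 L1-HIT; vc=[]
#8 0x98→b9/s1 MISS; vc=[25]
#9 0x194→b25/s1 VC-HIT; vc=[9]
#10 0x193→b25/s1 L1-HIT; vc=[9]
#11 0x191→b25/s1 L1-HIT; vc=[9]
#12 0x15a→b21/s1 MISS; vc=[9,25]
#13 0x62→b6/s2 MISS; vc=[9,25]
#14 0xa3→b10/s2 MISS; vc=[9,25,6]
#15 0x65→b6/s2 VC-HIT; vc=[9,25,10]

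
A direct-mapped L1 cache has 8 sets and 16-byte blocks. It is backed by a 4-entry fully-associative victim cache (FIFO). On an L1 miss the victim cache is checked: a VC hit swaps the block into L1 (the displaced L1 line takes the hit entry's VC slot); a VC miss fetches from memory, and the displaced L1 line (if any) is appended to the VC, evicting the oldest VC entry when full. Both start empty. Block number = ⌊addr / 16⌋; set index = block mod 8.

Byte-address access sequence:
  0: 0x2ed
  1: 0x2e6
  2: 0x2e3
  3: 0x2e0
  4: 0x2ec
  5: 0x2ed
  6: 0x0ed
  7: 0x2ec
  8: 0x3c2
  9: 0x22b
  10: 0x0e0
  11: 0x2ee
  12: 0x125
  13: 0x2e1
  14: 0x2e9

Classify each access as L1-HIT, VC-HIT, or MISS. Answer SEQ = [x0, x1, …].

  [0] addr=0x2ed blk=46 s=6: MISS | VC []
  [1] addr=0x2e6 blk=46 s=6: L1-HIT | VC []
  [2] addr=0x2e3 blk=46 s=6: L1-HIT | VC []
  [3] addr=0x2e0 blk=46 s=6: L1-HIT | VC []
  [4] addr=0x2ec blk=46 s=6: L1-HIT | VC []
  [5] addr=0x2ed blk=46 s=6: L1-HIT | VC []
  [6] addr=0xed blk=14 s=6: MISS | VC [46]
  [7] addr=0x2ec blk=46 s=6: VC-HIT | VC [14]
  [8] addr=0x3c2 blk=60 s=4: MISS | VC [14]
  [9] addr=0x22b blk=34 s=2: MISS | VC [14]
  [10] addr=0xe0 blk=14 s=6: VC-HIT | VC [46]
  [11] addr=0x2ee blk=46 s=6: VC-HIT | VC [14]
  [12] addr=0x125 blk=18 s=2: MISS | VC [14, 34]
  [13] addr=0x2e1 blk=46 s=6: L1-HIT | VC [14, 34]
  [14] addr=0x2e9 blk=46 s=6: L1-HIT | VC [14, 34]

SEQ = [MISS, L1-HIT, L1-HIT, L1-HIT, L1-HIT, L1-HIT, MISS, VC-HIT, MISS, MISS, VC-HIT, VC-HIT, MISS, L1-HIT, L1-HIT]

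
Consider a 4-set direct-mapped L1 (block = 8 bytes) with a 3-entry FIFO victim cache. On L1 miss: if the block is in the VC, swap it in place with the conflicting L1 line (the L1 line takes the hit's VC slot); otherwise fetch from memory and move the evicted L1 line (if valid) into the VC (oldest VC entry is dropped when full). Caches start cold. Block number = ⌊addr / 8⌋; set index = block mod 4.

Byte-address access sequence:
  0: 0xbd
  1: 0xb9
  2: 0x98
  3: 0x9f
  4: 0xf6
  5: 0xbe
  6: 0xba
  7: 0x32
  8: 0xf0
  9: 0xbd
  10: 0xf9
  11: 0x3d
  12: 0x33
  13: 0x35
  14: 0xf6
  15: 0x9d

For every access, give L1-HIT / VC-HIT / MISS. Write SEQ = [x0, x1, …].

SEQ = [MISS, L1-HIT, MISS, L1-HIT, MISS, VC-HIT, L1-HIT, MISS, VC-HIT, L1-HIT, MISS, MISS, VC-HIT, L1-HIT, VC-HIT, MISS]

#0 0xbd→b23/s3 MISS; vc=[]
#1 0xb9→b23/s3 L1-HIT; vc=[]
#2 0x98→b19/s3 MISS; vc=[23]
#3 0x9f→b19/s3 L1-HIT; vc=[23]
#4 0xf6→b30/s2 MISS; vc=[23]
#5 0xbe→b23/s3 VC-HIT; vc=[19]
#6 0xba→b23/s3 L1-HIT; vc=[19]
#7 0x32→b6/s2 MISS; vc=[19,30]
#8 0xf0→b30/s2 VC-HIT; vc=[19,6]
#9 0xbd→b23/s3 L1-HIT; vc=[19,6]
#10 0xf9→b31/s3 MISS; vc=[19,6,23]
#11 0x3d→b7/s3 MISS; vc=[6,23,31]
#12 0x33→b6/s2 VC-HIT; vc=[30,23,31]
#13 0x35→b6/s2 L1-HIT; vc=[30,23,31]
#14 0xf6→b30/s2 VC-HIT; vc=[6,23,31]
#15 0x9d→b19/s3 MISS; vc=[23,31,7]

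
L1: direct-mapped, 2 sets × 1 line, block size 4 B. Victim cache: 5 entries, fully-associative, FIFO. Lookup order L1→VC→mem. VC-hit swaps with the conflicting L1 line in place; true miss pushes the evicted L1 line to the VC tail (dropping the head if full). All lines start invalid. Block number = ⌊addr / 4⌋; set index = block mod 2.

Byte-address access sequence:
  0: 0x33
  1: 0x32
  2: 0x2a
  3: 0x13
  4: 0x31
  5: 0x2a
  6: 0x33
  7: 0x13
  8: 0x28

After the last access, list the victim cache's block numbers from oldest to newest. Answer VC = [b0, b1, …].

VC = [12, 4]

0: 0x33 (blk 12, set 0) → MISS  vc=[]
1: 0x32 (blk 12, set 0) → L1-HIT  vc=[]
2: 0x2a (blk 10, set 0) → MISS  vc=[12]
3: 0x13 (blk 4, set 0) → MISS  vc=[12, 10]
4: 0x31 (blk 12, set 0) → VC-HIT  vc=[4, 10]
5: 0x2a (blk 10, set 0) → VC-HIT  vc=[4, 12]
6: 0x33 (blk 12, set 0) → VC-HIT  vc=[4, 10]
7: 0x13 (blk 4, set 0) → VC-HIT  vc=[12, 10]
8: 0x28 (blk 10, set 0) → VC-HIT  vc=[12, 4]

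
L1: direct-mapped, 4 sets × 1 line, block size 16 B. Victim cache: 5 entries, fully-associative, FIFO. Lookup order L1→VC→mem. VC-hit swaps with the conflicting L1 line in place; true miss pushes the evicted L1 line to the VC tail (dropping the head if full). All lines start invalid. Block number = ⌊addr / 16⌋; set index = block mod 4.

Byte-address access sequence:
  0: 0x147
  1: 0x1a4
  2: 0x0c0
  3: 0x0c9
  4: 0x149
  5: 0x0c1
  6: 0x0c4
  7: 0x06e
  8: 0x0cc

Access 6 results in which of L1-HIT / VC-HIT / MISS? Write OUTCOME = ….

OUTCOME = L1-HIT

  [0] addr=0x147 blk=20 s=0: MISS | VC []
  [1] addr=0x1a4 blk=26 s=2: MISS | VC []
  [2] addr=0xc0 blk=12 s=0: MISS | VC [20]
  [3] addr=0xc9 blk=12 s=0: L1-HIT | VC [20]
  [4] addr=0x149 blk=20 s=0: VC-HIT | VC [12]
  [5] addr=0xc1 blk=12 s=0: VC-HIT | VC [20]
  [6] addr=0xc4 blk=12 s=0: L1-HIT | VC [20]
  [7] addr=0x6e blk=6 s=2: MISS | VC [20, 26]
  [8] addr=0xcc blk=12 s=0: L1-HIT | VC [20, 26]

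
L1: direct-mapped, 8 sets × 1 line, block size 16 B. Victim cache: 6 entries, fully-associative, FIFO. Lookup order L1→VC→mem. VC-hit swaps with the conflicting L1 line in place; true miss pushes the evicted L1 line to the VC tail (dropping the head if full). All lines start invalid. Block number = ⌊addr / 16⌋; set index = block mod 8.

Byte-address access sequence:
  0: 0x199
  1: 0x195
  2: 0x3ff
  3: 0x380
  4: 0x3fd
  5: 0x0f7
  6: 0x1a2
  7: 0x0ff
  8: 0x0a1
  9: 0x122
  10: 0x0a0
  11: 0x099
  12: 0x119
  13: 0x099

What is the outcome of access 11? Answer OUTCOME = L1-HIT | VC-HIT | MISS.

#0 0x199→b25/s1 MISS; vc=[]
#1 0x195→b25/s1 L1-HIT; vc=[]
#2 0x3ff→b63/s7 MISS; vc=[]
#3 0x380→b56/s0 MISS; vc=[]
#4 0x3fd→b63/s7 L1-HIT; vc=[]
#5 0xf7→b15/s7 MISS; vc=[63]
#6 0x1a2→b26/s2 MISS; vc=[63]
#7 0xff→b15/s7 L1-HIT; vc=[63]
#8 0xa1→b10/s2 MISS; vc=[63,26]
#9 0x122→b18/s2 MISS; vc=[63,26,10]
#10 0xa0→b10/s2 VC-HIT; vc=[63,26,18]
#11 0x99→b9/s1 MISS; vc=[63,26,18,25]
#12 0x119→b17/s1 MISS; vc=[63,26,18,25,9]
#13 0x99→b9/s1 VC-HIT; vc=[63,26,18,25,17]

OUTCOME = MISS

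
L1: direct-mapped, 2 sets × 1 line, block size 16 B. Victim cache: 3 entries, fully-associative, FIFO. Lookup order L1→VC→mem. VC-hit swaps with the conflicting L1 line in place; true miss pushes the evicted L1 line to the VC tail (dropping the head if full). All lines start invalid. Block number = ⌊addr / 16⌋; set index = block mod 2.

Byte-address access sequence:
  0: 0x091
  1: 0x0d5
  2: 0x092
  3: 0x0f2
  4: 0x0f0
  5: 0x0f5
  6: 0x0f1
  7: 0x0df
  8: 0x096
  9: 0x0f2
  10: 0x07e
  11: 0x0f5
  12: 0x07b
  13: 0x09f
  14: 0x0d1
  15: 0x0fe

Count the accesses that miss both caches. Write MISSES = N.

  [0] addr=0x91 blk=9 s=1: MISS | VC []
  [1] addr=0xd5 blk=13 s=1: MISS | VC [9]
  [2] addr=0x92 blk=9 s=1: VC-HIT | VC [13]
  [3] addr=0xf2 blk=15 s=1: MISS | VC [13, 9]
  [4] addr=0xf0 blk=15 s=1: L1-HIT | VC [13, 9]
  [5] addr=0xf5 blk=15 s=1: L1-HIT | VC [13, 9]
  [6] addr=0xf1 blk=15 s=1: L1-HIT | VC [13, 9]
  [7] addr=0xdf blk=13 s=1: VC-HIT | VC [15, 9]
  [8] addr=0x96 blk=9 s=1: VC-HIT | VC [15, 13]
  [9] addr=0xf2 blk=15 s=1: VC-HIT | VC [9, 13]
  [10] addr=0x7e blk=7 s=1: MISS | VC [9, 13, 15]
  [11] addr=0xf5 blk=15 s=1: VC-HIT | VC [9, 13, 7]
  [12] addr=0x7b blk=7 s=1: VC-HIT | VC [9, 13, 15]
  [13] addr=0x9f blk=9 s=1: VC-HIT | VC [7, 13, 15]
  [14] addr=0xd1 blk=13 s=1: VC-HIT | VC [7, 9, 15]
  [15] addr=0xfe blk=15 s=1: VC-HIT | VC [7, 9, 13]

MISSES = 4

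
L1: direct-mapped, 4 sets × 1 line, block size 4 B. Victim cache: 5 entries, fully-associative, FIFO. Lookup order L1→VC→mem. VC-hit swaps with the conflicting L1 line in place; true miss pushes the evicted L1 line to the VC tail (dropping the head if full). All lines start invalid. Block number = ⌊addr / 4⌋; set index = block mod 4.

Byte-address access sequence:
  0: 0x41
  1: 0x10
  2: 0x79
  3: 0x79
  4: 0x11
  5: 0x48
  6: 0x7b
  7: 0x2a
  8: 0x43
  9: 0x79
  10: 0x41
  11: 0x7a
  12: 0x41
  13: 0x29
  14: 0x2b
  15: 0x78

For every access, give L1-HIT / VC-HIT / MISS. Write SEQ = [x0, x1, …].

#0 0x41→b16/s0 MISS; vc=[]
#1 0x10→b4/s0 MISS; vc=[16]
#2 0x79→b30/s2 MISS; vc=[16]
#3 0x79→b30/s2 L1-HIT; vc=[16]
#4 0x11→b4/s0 L1-HIT; vc=[16]
#5 0x48→b18/s2 MISS; vc=[16,30]
#6 0x7b→b30/s2 VC-HIT; vc=[16,18]
#7 0x2a→b10/s2 MISS; vc=[16,18,30]
#8 0x43→b16/s0 VC-HIT; vc=[4,18,30]
#9 0x79→b30/s2 VC-HIT; vc=[4,18,10]
#10 0x41→b16/s0 L1-HIT; vc=[4,18,10]
#11 0x7a→b30/s2 L1-HIT; vc=[4,18,10]
#12 0x41→b16/s0 L1-HIT; vc=[4,18,10]
#13 0x29→b10/s2 VC-HIT; vc=[4,18,30]
#14 0x2b→b10/s2 L1-HIT; vc=[4,18,30]
#15 0x78→b30/s2 VC-HIT; vc=[4,18,10]

SEQ = [MISS, MISS, MISS, L1-HIT, L1-HIT, MISS, VC-HIT, MISS, VC-HIT, VC-HIT, L1-HIT, L1-HIT, L1-HIT, VC-HIT, L1-HIT, VC-HIT]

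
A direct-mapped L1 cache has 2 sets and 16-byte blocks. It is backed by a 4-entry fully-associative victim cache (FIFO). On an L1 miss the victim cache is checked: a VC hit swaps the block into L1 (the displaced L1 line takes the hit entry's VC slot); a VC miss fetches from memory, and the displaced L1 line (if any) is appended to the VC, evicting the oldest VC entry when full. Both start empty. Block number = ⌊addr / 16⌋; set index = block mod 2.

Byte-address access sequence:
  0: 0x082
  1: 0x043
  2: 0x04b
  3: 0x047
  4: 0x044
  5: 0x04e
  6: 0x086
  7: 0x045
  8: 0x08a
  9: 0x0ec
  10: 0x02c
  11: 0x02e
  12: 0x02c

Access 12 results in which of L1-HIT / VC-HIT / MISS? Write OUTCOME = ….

0: 0x82 (blk 8, set 0) → MISS  vc=[]
1: 0x43 (blk 4, set 0) → MISS  vc=[8]
2: 0x4b (blk 4, set 0) → L1-HIT  vc=[8]
3: 0x47 (blk 4, set 0) → L1-HIT  vc=[8]
4: 0x44 (blk 4, set 0) → L1-HIT  vc=[8]
5: 0x4e (blk 4, set 0) → L1-HIT  vc=[8]
6: 0x86 (blk 8, set 0) → VC-HIT  vc=[4]
7: 0x45 (blk 4, set 0) → VC-HIT  vc=[8]
8: 0x8a (blk 8, set 0) → VC-HIT  vc=[4]
9: 0xec (blk 14, set 0) → MISS  vc=[4, 8]
10: 0x2c (blk 2, set 0) → MISS  vc=[4, 8, 14]
11: 0x2e (blk 2, set 0) → L1-HIT  vc=[4, 8, 14]
12: 0x2c (blk 2, set 0) → L1-HIT  vc=[4, 8, 14]

OUTCOME = L1-HIT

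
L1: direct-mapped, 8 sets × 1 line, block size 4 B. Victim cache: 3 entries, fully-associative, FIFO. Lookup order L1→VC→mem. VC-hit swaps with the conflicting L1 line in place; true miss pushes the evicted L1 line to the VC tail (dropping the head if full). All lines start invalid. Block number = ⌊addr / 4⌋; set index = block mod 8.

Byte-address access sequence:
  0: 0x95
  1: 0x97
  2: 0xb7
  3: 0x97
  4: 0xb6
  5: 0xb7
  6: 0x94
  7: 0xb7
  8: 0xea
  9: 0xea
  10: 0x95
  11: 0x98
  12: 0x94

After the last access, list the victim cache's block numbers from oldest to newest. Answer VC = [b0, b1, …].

VC = [45]

  [0] addr=0x95 blk=37 s=5: MISS | VC []
  [1] addr=0x97 blk=37 s=5: L1-HIT | VC []
  [2] addr=0xb7 blk=45 s=5: MISS | VC [37]
  [3] addr=0x97 blk=37 s=5: VC-HIT | VC [45]
  [4] addr=0xb6 blk=45 s=5: VC-HIT | VC [37]
  [5] addr=0xb7 blk=45 s=5: L1-HIT | VC [37]
  [6] addr=0x94 blk=37 s=5: VC-HIT | VC [45]
  [7] addr=0xb7 blk=45 s=5: VC-HIT | VC [37]
  [8] addr=0xea blk=58 s=2: MISS | VC [37]
  [9] addr=0xea blk=58 s=2: L1-HIT | VC [37]
  [10] addr=0x95 blk=37 s=5: VC-HIT | VC [45]
  [11] addr=0x98 blk=38 s=6: MISS | VC [45]
  [12] addr=0x94 blk=37 s=5: L1-HIT | VC [45]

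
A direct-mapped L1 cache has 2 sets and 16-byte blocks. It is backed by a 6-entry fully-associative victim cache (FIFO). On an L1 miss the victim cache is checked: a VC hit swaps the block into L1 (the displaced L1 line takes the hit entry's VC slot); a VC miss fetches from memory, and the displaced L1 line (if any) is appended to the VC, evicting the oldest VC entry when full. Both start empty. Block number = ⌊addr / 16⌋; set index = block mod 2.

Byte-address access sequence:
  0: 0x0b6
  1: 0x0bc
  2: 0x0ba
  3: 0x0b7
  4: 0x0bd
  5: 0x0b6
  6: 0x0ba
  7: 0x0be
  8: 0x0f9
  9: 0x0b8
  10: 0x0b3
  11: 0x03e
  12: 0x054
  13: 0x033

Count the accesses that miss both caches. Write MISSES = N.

  [0] addr=0xb6 blk=11 s=1: MISS | VC []
  [1] addr=0xbc blk=11 s=1: L1-HIT | VC []
  [2] addr=0xba blk=11 s=1: L1-HIT | VC []
  [3] addr=0xb7 blk=11 s=1: L1-HIT | VC []
  [4] addr=0xbd blk=11 s=1: L1-HIT | VC []
  [5] addr=0xb6 blk=11 s=1: L1-HIT | VC []
  [6] addr=0xba blk=11 s=1: L1-HIT | VC []
  [7] addr=0xbe blk=11 s=1: L1-HIT | VC []
  [8] addr=0xf9 blk=15 s=1: MISS | VC [11]
  [9] addr=0xb8 blk=11 s=1: VC-HIT | VC [15]
  [10] addr=0xb3 blk=11 s=1: L1-HIT | VC [15]
  [11] addr=0x3e blk=3 s=1: MISS | VC [15, 11]
  [12] addr=0x54 blk=5 s=1: MISS | VC [15, 11, 3]
  [13] addr=0x33 blk=3 s=1: VC-HIT | VC [15, 11, 5]

MISSES = 4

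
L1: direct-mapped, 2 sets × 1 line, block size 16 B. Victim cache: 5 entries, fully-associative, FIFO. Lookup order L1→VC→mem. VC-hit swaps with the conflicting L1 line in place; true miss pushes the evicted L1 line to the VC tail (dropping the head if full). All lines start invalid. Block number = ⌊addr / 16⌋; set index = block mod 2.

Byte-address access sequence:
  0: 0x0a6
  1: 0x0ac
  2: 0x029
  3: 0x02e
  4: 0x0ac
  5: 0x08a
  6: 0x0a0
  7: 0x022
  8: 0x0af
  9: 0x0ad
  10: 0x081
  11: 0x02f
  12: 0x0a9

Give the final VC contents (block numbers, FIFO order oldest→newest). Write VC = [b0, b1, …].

VC = [8, 2]

#0 0xa6→b10/s0 MISS; vc=[]
#1 0xac→b10/s0 L1-HIT; vc=[]
#2 0x29→b2/s0 MISS; vc=[10]
#3 0x2e→b2/s0 L1-HIT; vc=[10]
#4 0xac→b10/s0 VC-HIT; vc=[2]
#5 0x8a→b8/s0 MISS; vc=[2,10]
#6 0xa0→b10/s0 VC-HIT; vc=[2,8]
#7 0x22→b2/s0 VC-HIT; vc=[10,8]
#8 0xaf→b10/s0 VC-HIT; vc=[2,8]
#9 0xad→b10/s0 L1-HIT; vc=[2,8]
#10 0x81→b8/s0 VC-HIT; vc=[2,10]
#11 0x2f→b2/s0 VC-HIT; vc=[8,10]
#12 0xa9→b10/s0 VC-HIT; vc=[8,2]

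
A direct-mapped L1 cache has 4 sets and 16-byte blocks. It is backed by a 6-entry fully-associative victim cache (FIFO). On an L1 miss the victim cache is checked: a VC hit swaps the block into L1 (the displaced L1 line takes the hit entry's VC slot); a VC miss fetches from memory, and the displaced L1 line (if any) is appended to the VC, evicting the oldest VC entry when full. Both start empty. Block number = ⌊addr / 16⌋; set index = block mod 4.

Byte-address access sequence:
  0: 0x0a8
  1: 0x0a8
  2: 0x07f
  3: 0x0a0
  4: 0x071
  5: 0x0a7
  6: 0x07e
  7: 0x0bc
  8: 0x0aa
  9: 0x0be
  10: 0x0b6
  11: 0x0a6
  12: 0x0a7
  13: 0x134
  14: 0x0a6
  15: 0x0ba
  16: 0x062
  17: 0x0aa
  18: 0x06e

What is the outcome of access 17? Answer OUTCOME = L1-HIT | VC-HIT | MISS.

0: 0xa8 (blk 10, set 2) → MISS  vc=[]
1: 0xa8 (blk 10, set 2) → L1-HIT  vc=[]
2: 0x7f (blk 7, set 3) → MISS  vc=[]
3: 0xa0 (blk 10, set 2) → L1-HIT  vc=[]
4: 0x71 (blk 7, set 3) → L1-HIT  vc=[]
5: 0xa7 (blk 10, set 2) → L1-HIT  vc=[]
6: 0x7e (blk 7, set 3) → L1-HIT  vc=[]
7: 0xbc (blk 11, set 3) → MISS  vc=[7]
8: 0xaa (blk 10, set 2) → L1-HIT  vc=[7]
9: 0xbe (blk 11, set 3) → L1-HIT  vc=[7]
10: 0xb6 (blk 11, set 3) → L1-HIT  vc=[7]
11: 0xa6 (blk 10, set 2) → L1-HIT  vc=[7]
12: 0xa7 (blk 10, set 2) → L1-HIT  vc=[7]
13: 0x134 (blk 19, set 3) → MISS  vc=[7, 11]
14: 0xa6 (blk 10, set 2) → L1-HIT  vc=[7, 11]
15: 0xba (blk 11, set 3) → VC-HIT  vc=[7, 19]
16: 0x62 (blk 6, set 2) → MISS  vc=[7, 19, 10]
17: 0xaa (blk 10, set 2) → VC-HIT  vc=[7, 19, 6]
18: 0x6e (blk 6, set 2) → VC-HIT  vc=[7, 19, 10]

OUTCOME = VC-HIT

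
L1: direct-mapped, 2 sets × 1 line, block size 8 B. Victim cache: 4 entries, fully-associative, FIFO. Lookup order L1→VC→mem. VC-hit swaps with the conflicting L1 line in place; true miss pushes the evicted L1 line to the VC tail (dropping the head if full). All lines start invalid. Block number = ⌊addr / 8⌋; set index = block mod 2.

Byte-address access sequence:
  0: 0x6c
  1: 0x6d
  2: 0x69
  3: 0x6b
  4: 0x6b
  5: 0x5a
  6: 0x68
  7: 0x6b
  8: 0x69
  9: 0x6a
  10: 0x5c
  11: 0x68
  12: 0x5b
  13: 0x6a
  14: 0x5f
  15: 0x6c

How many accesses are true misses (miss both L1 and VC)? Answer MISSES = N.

#0 0x6c→b13/s1 MISS; vc=[]
#1 0x6d→b13/s1 L1-HIT; vc=[]
#2 0x69→b13/s1 L1-HIT; vc=[]
#3 0x6b→b13/s1 L1-HIT; vc=[]
#4 0x6b→b13/s1 L1-HIT; vc=[]
#5 0x5a→b11/s1 MISS; vc=[13]
#6 0x68→b13/s1 VC-HIT; vc=[11]
#7 0x6b→b13/s1 L1-HIT; vc=[11]
#8 0x69→b13/s1 L1-HIT; vc=[11]
#9 0x6a→b13/s1 L1-HIT; vc=[11]
#10 0x5c→b11/s1 VC-HIT; vc=[13]
#11 0x68→b13/s1 VC-HIT; vc=[11]
#12 0x5b→b11/s1 VC-HIT; vc=[13]
#13 0x6a→b13/s1 VC-HIT; vc=[11]
#14 0x5f→b11/s1 VC-HIT; vc=[13]
#15 0x6c→b13/s1 VC-HIT; vc=[11]

MISSES = 2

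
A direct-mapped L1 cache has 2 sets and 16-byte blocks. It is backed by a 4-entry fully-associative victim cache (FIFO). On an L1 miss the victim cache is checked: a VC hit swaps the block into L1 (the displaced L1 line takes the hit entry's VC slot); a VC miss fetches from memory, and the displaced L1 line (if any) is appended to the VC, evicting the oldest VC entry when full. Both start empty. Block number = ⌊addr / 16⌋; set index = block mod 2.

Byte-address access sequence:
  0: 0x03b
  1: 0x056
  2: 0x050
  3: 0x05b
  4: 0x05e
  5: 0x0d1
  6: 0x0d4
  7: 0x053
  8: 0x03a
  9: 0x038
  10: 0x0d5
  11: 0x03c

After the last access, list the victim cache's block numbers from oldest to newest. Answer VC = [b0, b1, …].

0: 0x3b (blk 3, set 1) → MISS  vc=[]
1: 0x56 (blk 5, set 1) → MISS  vc=[3]
2: 0x50 (blk 5, set 1) → L1-HIT  vc=[3]
3: 0x5b (blk 5, set 1) → L1-HIT  vc=[3]
4: 0x5e (blk 5, set 1) → L1-HIT  vc=[3]
5: 0xd1 (blk 13, set 1) → MISS  vc=[3, 5]
6: 0xd4 (blk 13, set 1) → L1-HIT  vc=[3, 5]
7: 0x53 (blk 5, set 1) → VC-HIT  vc=[3, 13]
8: 0x3a (blk 3, set 1) → VC-HIT  vc=[5, 13]
9: 0x38 (blk 3, set 1) → L1-HIT  vc=[5, 13]
10: 0xd5 (blk 13, set 1) → VC-HIT  vc=[5, 3]
11: 0x3c (blk 3, set 1) → VC-HIT  vc=[5, 13]

VC = [5, 13]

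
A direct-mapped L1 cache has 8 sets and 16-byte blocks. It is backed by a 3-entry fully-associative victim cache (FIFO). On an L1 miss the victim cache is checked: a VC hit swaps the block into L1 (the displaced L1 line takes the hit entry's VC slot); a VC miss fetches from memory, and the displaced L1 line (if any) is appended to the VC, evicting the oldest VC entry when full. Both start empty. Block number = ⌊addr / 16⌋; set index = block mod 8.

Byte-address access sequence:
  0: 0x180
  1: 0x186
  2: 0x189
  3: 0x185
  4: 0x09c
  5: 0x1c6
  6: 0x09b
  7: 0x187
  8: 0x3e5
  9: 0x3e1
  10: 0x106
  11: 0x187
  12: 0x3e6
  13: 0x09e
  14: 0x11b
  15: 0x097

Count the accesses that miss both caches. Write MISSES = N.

MISSES = 6

#0 0x180→b24/s0 MISS; vc=[]
#1 0x186→b24/s0 L1-HIT; vc=[]
#2 0x189→b24/s0 L1-HIT; vc=[]
#3 0x185→b24/s0 L1-HIT; vc=[]
#4 0x9c→b9/s1 MISS; vc=[]
#5 0x1c6→b28/s4 MISS; vc=[]
#6 0x9b→b9/s1 L1-HIT; vc=[]
#7 0x187→b24/s0 L1-HIT; vc=[]
#8 0x3e5→b62/s6 MISS; vc=[]
#9 0x3e1→b62/s6 L1-HIT; vc=[]
#10 0x106→b16/s0 MISS; vc=[24]
#11 0x187→b24/s0 VC-HIT; vc=[16]
#12 0x3e6→b62/s6 L1-HIT; vc=[16]
#13 0x9e→b9/s1 L1-HIT; vc=[16]
#14 0x11b→b17/s1 MISS; vc=[16,9]
#15 0x97→b9/s1 VC-HIT; vc=[16,17]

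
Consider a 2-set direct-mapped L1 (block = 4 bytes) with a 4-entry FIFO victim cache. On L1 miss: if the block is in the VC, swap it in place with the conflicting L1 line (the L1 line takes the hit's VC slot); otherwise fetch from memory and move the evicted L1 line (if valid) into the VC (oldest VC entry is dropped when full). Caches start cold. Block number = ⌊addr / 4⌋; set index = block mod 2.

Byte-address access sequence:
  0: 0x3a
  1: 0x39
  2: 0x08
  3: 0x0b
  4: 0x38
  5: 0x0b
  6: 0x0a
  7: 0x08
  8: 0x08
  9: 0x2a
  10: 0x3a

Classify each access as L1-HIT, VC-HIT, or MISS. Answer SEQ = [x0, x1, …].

SEQ = [MISS, L1-HIT, MISS, L1-HIT, VC-HIT, VC-HIT, L1-HIT, L1-HIT, L1-HIT, MISS, VC-HIT]

  [0] addr=0x3a blk=14 s=0: MISS | VC []
  [1] addr=0x39 blk=14 s=0: L1-HIT | VC []
  [2] addr=0x8 blk=2 s=0: MISS | VC [14]
  [3] addr=0xb blk=2 s=0: L1-HIT | VC [14]
  [4] addr=0x38 blk=14 s=0: VC-HIT | VC [2]
  [5] addr=0xb blk=2 s=0: VC-HIT | VC [14]
  [6] addr=0xa blk=2 s=0: L1-HIT | VC [14]
  [7] addr=0x8 blk=2 s=0: L1-HIT | VC [14]
  [8] addr=0x8 blk=2 s=0: L1-HIT | VC [14]
  [9] addr=0x2a blk=10 s=0: MISS | VC [14, 2]
  [10] addr=0x3a blk=14 s=0: VC-HIT | VC [10, 2]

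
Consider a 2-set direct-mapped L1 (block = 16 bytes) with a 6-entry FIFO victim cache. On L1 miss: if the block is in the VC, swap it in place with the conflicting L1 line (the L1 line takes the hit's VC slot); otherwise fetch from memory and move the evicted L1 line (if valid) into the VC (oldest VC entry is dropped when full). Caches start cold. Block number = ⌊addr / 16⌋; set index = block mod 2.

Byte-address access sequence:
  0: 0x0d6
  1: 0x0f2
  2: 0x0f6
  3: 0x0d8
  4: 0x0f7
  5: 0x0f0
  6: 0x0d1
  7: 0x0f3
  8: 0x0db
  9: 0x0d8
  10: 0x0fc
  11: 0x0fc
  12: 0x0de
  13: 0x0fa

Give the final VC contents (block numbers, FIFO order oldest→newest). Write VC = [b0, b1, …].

VC = [13]

0: 0xd6 (blk 13, set 1) → MISS  vc=[]
1: 0xf2 (blk 15, set 1) → MISS  vc=[13]
2: 0xf6 (blk 15, set 1) → L1-HIT  vc=[13]
3: 0xd8 (blk 13, set 1) → VC-HIT  vc=[15]
4: 0xf7 (blk 15, set 1) → VC-HIT  vc=[13]
5: 0xf0 (blk 15, set 1) → L1-HIT  vc=[13]
6: 0xd1 (blk 13, set 1) → VC-HIT  vc=[15]
7: 0xf3 (blk 15, set 1) → VC-HIT  vc=[13]
8: 0xdb (blk 13, set 1) → VC-HIT  vc=[15]
9: 0xd8 (blk 13, set 1) → L1-HIT  vc=[15]
10: 0xfc (blk 15, set 1) → VC-HIT  vc=[13]
11: 0xfc (blk 15, set 1) → L1-HIT  vc=[13]
12: 0xde (blk 13, set 1) → VC-HIT  vc=[15]
13: 0xfa (blk 15, set 1) → VC-HIT  vc=[13]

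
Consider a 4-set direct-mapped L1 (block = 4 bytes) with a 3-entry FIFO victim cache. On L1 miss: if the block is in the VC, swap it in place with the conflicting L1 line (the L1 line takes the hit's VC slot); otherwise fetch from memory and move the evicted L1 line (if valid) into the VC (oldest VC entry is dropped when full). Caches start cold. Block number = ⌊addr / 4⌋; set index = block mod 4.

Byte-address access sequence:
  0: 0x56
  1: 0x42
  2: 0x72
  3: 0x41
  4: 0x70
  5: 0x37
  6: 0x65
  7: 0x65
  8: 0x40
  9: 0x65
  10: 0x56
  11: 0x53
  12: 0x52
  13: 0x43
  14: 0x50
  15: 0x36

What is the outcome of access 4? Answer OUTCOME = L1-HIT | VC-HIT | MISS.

OUTCOME = VC-HIT

#0 0x56→b21/s1 MISS; vc=[]
#1 0x42→b16/s0 MISS; vc=[]
#2 0x72→b28/s0 MISS; vc=[16]
#3 0x41→b16/s0 VC-HIT; vc=[28]
#4 0x70→b28/s0 VC-HIT; vc=[16]
#5 0x37→b13/s1 MISS; vc=[16,21]
#6 0x65→b25/s1 MISS; vc=[16,21,13]
#7 0x65→b25/s1 L1-HIT; vc=[16,21,13]
#8 0x40→b16/s0 VC-HIT; vc=[28,21,13]
#9 0x65→b25/s1 L1-HIT; vc=[28,21,13]
#10 0x56→b21/s1 VC-HIT; vc=[28,25,13]
#11 0x53→b20/s0 MISS; vc=[25,13,16]
#12 0x52→b20/s0 L1-HIT; vc=[25,13,16]
#13 0x43→b16/s0 VC-HIT; vc=[25,13,20]
#14 0x50→b20/s0 VC-HIT; vc=[25,13,16]
#15 0x36→b13/s1 VC-HIT; vc=[25,21,16]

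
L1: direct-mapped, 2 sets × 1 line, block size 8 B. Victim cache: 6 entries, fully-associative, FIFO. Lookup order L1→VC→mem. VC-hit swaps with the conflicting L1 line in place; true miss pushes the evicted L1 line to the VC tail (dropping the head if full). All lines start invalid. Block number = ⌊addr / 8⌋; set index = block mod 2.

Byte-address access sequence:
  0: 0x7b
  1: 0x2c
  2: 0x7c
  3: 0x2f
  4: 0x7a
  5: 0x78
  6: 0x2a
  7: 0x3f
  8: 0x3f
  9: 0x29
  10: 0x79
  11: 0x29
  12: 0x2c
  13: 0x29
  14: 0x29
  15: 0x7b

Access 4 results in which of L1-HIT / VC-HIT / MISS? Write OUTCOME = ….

#0 0x7b→b15/s1 MISS; vc=[]
#1 0x2c→b5/s1 MISS; vc=[15]
#2 0x7c→b15/s1 VC-HIT; vc=[5]
#3 0x2f→b5/s1 VC-HIT; vc=[15]
#4 0x7a→b15/s1 VC-HIT; vc=[5]
#5 0x78→b15/s1 L1-HIT; vc=[5]
#6 0x2a→b5/s1 VC-HIT; vc=[15]
#7 0x3f→b7/s1 MISS; vc=[15,5]
#8 0x3f→b7/s1 L1-HIT; vc=[15,5]
#9 0x29→b5/s1 VC-HIT; vc=[15,7]
#10 0x79→b15/s1 VC-HIT; vc=[5,7]
#11 0x29→b5/s1 VC-HIT; vc=[15,7]
#12 0x2c→b5/s1 L1-HIT; vc=[15,7]
#13 0x29→b5/s1 L1-HIT; vc=[15,7]
#14 0x29→b5/s1 L1-HIT; vc=[15,7]
#15 0x7b→b15/s1 VC-HIT; vc=[5,7]

OUTCOME = VC-HIT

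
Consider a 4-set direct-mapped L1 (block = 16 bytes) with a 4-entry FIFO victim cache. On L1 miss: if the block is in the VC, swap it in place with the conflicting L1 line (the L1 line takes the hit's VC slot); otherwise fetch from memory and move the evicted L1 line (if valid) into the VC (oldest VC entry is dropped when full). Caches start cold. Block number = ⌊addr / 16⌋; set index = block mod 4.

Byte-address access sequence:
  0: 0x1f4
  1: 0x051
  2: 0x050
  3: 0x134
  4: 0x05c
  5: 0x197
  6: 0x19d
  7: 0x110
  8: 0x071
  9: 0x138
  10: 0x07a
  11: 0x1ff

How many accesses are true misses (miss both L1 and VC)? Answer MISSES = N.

0: 0x1f4 (blk 31, set 3) → MISS  vc=[]
1: 0x51 (blk 5, set 1) → MISS  vc=[]
2: 0x50 (blk 5, set 1) → L1-HIT  vc=[]
3: 0x134 (blk 19, set 3) → MISS  vc=[31]
4: 0x5c (blk 5, set 1) → L1-HIT  vc=[31]
5: 0x197 (blk 25, set 1) → MISS  vc=[31, 5]
6: 0x19d (blk 25, set 1) → L1-HIT  vc=[31, 5]
7: 0x110 (blk 17, set 1) → MISS  vc=[31, 5, 25]
8: 0x71 (blk 7, set 3) → MISS  vc=[31, 5, 25, 19]
9: 0x138 (blk 19, set 3) → VC-HIT  vc=[31, 5, 25, 7]
10: 0x7a (blk 7, set 3) → VC-HIT  vc=[31, 5, 25, 19]
11: 0x1ff (blk 31, set 3) → VC-HIT  vc=[7, 5, 25, 19]

MISSES = 6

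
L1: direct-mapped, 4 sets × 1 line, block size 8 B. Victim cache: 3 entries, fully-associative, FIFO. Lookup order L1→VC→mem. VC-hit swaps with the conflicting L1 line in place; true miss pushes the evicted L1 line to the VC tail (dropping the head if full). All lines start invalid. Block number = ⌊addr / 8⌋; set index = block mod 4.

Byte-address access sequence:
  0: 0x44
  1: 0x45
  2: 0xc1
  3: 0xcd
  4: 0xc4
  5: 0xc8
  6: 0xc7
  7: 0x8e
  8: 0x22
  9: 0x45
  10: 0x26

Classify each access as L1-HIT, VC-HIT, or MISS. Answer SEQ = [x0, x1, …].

#0 0x44→b8/s0 MISS; vc=[]
#1 0x45→b8/s0 L1-HIT; vc=[]
#2 0xc1→b24/s0 MISS; vc=[8]
#3 0xcd→b25/s1 MISS; vc=[8]
#4 0xc4→b24/s0 L1-HIT; vc=[8]
#5 0xc8→b25/s1 L1-HIT; vc=[8]
#6 0xc7→b24/s0 L1-HIT; vc=[8]
#7 0x8e→b17/s1 MISS; vc=[8,25]
#8 0x22→b4/s0 MISS; vc=[8,25,24]
#9 0x45→b8/s0 VC-HIT; vc=[4,25,24]
#10 0x26→b4/s0 VC-HIT; vc=[8,25,24]

SEQ = [MISS, L1-HIT, MISS, MISS, L1-HIT, L1-HIT, L1-HIT, MISS, MISS, VC-HIT, VC-HIT]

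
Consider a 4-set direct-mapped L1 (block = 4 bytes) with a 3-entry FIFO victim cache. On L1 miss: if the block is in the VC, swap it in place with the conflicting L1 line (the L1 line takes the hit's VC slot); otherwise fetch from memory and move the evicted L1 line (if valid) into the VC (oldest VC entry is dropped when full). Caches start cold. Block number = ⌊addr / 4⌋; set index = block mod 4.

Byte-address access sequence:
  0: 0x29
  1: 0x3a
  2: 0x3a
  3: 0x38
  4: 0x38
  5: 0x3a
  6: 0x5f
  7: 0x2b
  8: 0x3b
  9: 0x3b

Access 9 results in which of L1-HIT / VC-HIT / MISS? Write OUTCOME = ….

#0 0x29→b10/s2 MISS; vc=[]
#1 0x3a→b14/s2 MISS; vc=[10]
#2 0x3a→b14/s2 L1-HIT; vc=[10]
#3 0x38→b14/s2 L1-HIT; vc=[10]
#4 0x38→b14/s2 L1-HIT; vc=[10]
#5 0x3a→b14/s2 L1-HIT; vc=[10]
#6 0x5f→b23/s3 MISS; vc=[10]
#7 0x2b→b10/s2 VC-HIT; vc=[14]
#8 0x3b→b14/s2 VC-HIT; vc=[10]
#9 0x3b→b14/s2 L1-HIT; vc=[10]

OUTCOME = L1-HIT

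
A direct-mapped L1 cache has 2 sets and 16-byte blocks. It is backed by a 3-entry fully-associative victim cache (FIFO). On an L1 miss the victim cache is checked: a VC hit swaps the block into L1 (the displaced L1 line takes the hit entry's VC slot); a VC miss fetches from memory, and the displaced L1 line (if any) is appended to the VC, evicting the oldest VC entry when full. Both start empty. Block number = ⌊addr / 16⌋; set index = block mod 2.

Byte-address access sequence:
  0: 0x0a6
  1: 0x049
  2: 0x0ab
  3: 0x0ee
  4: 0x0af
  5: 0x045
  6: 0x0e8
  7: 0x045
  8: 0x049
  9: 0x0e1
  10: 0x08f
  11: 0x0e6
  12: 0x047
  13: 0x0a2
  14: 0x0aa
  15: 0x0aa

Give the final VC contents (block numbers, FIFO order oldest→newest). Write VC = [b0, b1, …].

VC = [4, 14, 8]

0: 0xa6 (blk 10, set 0) → MISS  vc=[]
1: 0x49 (blk 4, set 0) → MISS  vc=[10]
2: 0xab (blk 10, set 0) → VC-HIT  vc=[4]
3: 0xee (blk 14, set 0) → MISS  vc=[4, 10]
4: 0xaf (blk 10, set 0) → VC-HIT  vc=[4, 14]
5: 0x45 (blk 4, set 0) → VC-HIT  vc=[10, 14]
6: 0xe8 (blk 14, set 0) → VC-HIT  vc=[10, 4]
7: 0x45 (blk 4, set 0) → VC-HIT  vc=[10, 14]
8: 0x49 (blk 4, set 0) → L1-HIT  vc=[10, 14]
9: 0xe1 (blk 14, set 0) → VC-HIT  vc=[10, 4]
10: 0x8f (blk 8, set 0) → MISS  vc=[10, 4, 14]
11: 0xe6 (blk 14, set 0) → VC-HIT  vc=[10, 4, 8]
12: 0x47 (blk 4, set 0) → VC-HIT  vc=[10, 14, 8]
13: 0xa2 (blk 10, set 0) → VC-HIT  vc=[4, 14, 8]
14: 0xaa (blk 10, set 0) → L1-HIT  vc=[4, 14, 8]
15: 0xaa (blk 10, set 0) → L1-HIT  vc=[4, 14, 8]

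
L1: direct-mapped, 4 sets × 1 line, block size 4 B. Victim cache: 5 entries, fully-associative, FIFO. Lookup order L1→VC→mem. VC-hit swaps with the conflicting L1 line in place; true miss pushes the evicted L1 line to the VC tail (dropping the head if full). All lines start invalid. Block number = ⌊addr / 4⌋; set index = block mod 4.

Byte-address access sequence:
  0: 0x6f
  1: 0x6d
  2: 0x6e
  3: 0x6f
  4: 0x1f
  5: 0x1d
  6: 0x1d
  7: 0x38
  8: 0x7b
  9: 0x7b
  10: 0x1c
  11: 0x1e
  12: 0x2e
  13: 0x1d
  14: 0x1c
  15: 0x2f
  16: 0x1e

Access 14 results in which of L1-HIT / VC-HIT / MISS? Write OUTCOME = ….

#0 0x6f→b27/s3 MISS; vc=[]
#1 0x6d→b27/s3 L1-HIT; vc=[]
#2 0x6e→b27/s3 L1-HIT; vc=[]
#3 0x6f→b27/s3 L1-HIT; vc=[]
#4 0x1f→b7/s3 MISS; vc=[27]
#5 0x1d→b7/s3 L1-HIT; vc=[27]
#6 0x1d→b7/s3 L1-HIT; vc=[27]
#7 0x38→b14/s2 MISS; vc=[27]
#8 0x7b→b30/s2 MISS; vc=[27,14]
#9 0x7b→b30/s2 L1-HIT; vc=[27,14]
#10 0x1c→b7/s3 L1-HIT; vc=[27,14]
#11 0x1e→b7/s3 L1-HIT; vc=[27,14]
#12 0x2e→b11/s3 MISS; vc=[27,14,7]
#13 0x1d→b7/s3 VC-HIT; vc=[27,14,11]
#14 0x1c→b7/s3 L1-HIT; vc=[27,14,11]
#15 0x2f→b11/s3 VC-HIT; vc=[27,14,7]
#16 0x1e→b7/s3 VC-HIT; vc=[27,14,11]

OUTCOME = L1-HIT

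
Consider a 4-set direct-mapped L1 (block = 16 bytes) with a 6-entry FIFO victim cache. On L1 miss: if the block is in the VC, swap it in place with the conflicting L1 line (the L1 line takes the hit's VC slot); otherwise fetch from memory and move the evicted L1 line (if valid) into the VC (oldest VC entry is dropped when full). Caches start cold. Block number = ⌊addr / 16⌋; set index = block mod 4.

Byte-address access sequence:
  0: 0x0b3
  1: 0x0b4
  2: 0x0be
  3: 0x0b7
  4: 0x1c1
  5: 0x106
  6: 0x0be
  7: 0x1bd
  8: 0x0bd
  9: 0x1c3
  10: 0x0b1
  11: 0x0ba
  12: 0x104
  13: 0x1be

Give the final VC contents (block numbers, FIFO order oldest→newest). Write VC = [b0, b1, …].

VC = [28, 11]

0: 0xb3 (blk 11, set 3) → MISS  vc=[]
1: 0xb4 (blk 11, set 3) → L1-HIT  vc=[]
2: 0xbe (blk 11, set 3) → L1-HIT  vc=[]
3: 0xb7 (blk 11, set 3) → L1-HIT  vc=[]
4: 0x1c1 (blk 28, set 0) → MISS  vc=[]
5: 0x106 (blk 16, set 0) → MISS  vc=[28]
6: 0xbe (blk 11, set 3) → L1-HIT  vc=[28]
7: 0x1bd (blk 27, set 3) → MISS  vc=[28, 11]
8: 0xbd (blk 11, set 3) → VC-HIT  vc=[28, 27]
9: 0x1c3 (blk 28, set 0) → VC-HIT  vc=[16, 27]
10: 0xb1 (blk 11, set 3) → L1-HIT  vc=[16, 27]
11: 0xba (blk 11, set 3) → L1-HIT  vc=[16, 27]
12: 0x104 (blk 16, set 0) → VC-HIT  vc=[28, 27]
13: 0x1be (blk 27, set 3) → VC-HIT  vc=[28, 11]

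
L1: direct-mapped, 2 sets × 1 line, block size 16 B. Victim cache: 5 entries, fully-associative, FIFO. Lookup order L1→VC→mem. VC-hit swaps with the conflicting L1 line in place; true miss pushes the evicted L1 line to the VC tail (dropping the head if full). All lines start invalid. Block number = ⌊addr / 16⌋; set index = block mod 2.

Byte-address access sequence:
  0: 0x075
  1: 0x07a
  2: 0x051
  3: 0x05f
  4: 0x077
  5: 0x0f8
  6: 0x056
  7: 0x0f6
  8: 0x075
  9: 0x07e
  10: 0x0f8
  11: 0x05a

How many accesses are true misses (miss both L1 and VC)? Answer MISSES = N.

0: 0x75 (blk 7, set 1) → MISS  vc=[]
1: 0x7a (blk 7, set 1) → L1-HIT  vc=[]
2: 0x51 (blk 5, set 1) → MISS  vc=[7]
3: 0x5f (blk 5, set 1) → L1-HIT  vc=[7]
4: 0x77 (blk 7, set 1) → VC-HIT  vc=[5]
5: 0xf8 (blk 15, set 1) → MISS  vc=[5, 7]
6: 0x56 (blk 5, set 1) → VC-HIT  vc=[15, 7]
7: 0xf6 (blk 15, set 1) → VC-HIT  vc=[5, 7]
8: 0x75 (blk 7, set 1) → VC-HIT  vc=[5, 15]
9: 0x7e (blk 7, set 1) → L1-HIT  vc=[5, 15]
10: 0xf8 (blk 15, set 1) → VC-HIT  vc=[5, 7]
11: 0x5a (blk 5, set 1) → VC-HIT  vc=[15, 7]

MISSES = 3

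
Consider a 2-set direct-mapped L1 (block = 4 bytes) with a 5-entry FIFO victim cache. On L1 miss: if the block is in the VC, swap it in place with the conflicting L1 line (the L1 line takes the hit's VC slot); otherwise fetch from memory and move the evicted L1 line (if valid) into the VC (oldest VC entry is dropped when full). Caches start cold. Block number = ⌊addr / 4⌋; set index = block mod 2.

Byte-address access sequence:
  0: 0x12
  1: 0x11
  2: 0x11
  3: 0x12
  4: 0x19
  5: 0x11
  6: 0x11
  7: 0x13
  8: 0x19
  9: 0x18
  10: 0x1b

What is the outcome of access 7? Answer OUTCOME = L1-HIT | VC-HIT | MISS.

OUTCOME = L1-HIT

0: 0x12 (blk 4, set 0) → MISS  vc=[]
1: 0x11 (blk 4, set 0) → L1-HIT  vc=[]
2: 0x11 (blk 4, set 0) → L1-HIT  vc=[]
3: 0x12 (blk 4, set 0) → L1-HIT  vc=[]
4: 0x19 (blk 6, set 0) → MISS  vc=[4]
5: 0x11 (blk 4, set 0) → VC-HIT  vc=[6]
6: 0x11 (blk 4, set 0) → L1-HIT  vc=[6]
7: 0x13 (blk 4, set 0) → L1-HIT  vc=[6]
8: 0x19 (blk 6, set 0) → VC-HIT  vc=[4]
9: 0x18 (blk 6, set 0) → L1-HIT  vc=[4]
10: 0x1b (blk 6, set 0) → L1-HIT  vc=[4]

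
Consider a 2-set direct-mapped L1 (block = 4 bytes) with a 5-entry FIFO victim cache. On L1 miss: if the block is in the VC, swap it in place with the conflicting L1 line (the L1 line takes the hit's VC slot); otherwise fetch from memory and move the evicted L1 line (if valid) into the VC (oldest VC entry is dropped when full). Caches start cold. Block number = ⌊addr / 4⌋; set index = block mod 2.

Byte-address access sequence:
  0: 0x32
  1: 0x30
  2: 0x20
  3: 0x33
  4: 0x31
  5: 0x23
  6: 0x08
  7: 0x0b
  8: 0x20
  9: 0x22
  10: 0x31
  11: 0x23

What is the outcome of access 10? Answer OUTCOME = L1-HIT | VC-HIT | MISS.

OUTCOME = VC-HIT

#0 0x32→b12/s0 MISS; vc=[]
#1 0x30→b12/s0 L1-HIT; vc=[]
#2 0x20→b8/s0 MISS; vc=[12]
#3 0x33→b12/s0 VC-HIT; vc=[8]
#4 0x31→b12/s0 L1-HIT; vc=[8]
#5 0x23→b8/s0 VC-HIT; vc=[12]
#6 0x8→b2/s0 MISS; vc=[12,8]
#7 0xb→b2/s0 L1-HIT; vc=[12,8]
#8 0x20→b8/s0 VC-HIT; vc=[12,2]
#9 0x22→b8/s0 L1-HIT; vc=[12,2]
#10 0x31→b12/s0 VC-HIT; vc=[8,2]
#11 0x23→b8/s0 VC-HIT; vc=[12,2]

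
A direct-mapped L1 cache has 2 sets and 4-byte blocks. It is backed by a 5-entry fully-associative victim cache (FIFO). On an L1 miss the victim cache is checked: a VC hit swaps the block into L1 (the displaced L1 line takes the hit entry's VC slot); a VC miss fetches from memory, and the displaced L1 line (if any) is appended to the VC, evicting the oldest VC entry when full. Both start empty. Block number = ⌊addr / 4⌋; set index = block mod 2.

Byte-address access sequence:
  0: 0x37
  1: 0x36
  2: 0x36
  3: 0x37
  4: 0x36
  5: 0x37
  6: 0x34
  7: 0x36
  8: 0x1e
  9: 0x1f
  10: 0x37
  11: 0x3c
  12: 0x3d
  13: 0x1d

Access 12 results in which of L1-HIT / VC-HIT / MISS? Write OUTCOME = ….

#0 0x37→b13/s1 MISS; vc=[]
#1 0x36→b13/s1 L1-HIT; vc=[]
#2 0x36→b13/s1 L1-HIT; vc=[]
#3 0x37→b13/s1 L1-HIT; vc=[]
#4 0x36→b13/s1 L1-HIT; vc=[]
#5 0x37→b13/s1 L1-HIT; vc=[]
#6 0x34→b13/s1 L1-HIT; vc=[]
#7 0x36→b13/s1 L1-HIT; vc=[]
#8 0x1e→b7/s1 MISS; vc=[13]
#9 0x1f→b7/s1 L1-HIT; vc=[13]
#10 0x37→b13/s1 VC-HIT; vc=[7]
#11 0x3c→b15/s1 MISS; vc=[7,13]
#12 0x3d→b15/s1 L1-HIT; vc=[7,13]
#13 0x1d→b7/s1 VC-HIT; vc=[15,13]

OUTCOME = L1-HIT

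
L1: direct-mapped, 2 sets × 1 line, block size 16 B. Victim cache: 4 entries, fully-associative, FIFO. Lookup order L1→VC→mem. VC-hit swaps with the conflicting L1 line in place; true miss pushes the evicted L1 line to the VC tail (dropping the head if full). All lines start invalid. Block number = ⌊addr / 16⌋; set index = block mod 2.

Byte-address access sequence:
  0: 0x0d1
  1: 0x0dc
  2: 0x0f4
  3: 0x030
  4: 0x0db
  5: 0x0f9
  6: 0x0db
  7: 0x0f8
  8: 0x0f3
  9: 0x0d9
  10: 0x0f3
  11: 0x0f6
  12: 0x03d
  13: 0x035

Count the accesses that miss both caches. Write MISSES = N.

#0 0xd1→b13/s1 MISS; vc=[]
#1 0xdc→b13/s1 L1-HIT; vc=[]
#2 0xf4→b15/s1 MISS; vc=[13]
#3 0x30→b3/s1 MISS; vc=[13,15]
#4 0xdb→b13/s1 VC-HIT; vc=[3,15]
#5 0xf9→b15/s1 VC-HIT; vc=[3,13]
#6 0xdb→b13/s1 VC-HIT; vc=[3,15]
#7 0xf8→b15/s1 VC-HIT; vc=[3,13]
#8 0xf3→b15/s1 L1-HIT; vc=[3,13]
#9 0xd9→b13/s1 VC-HIT; vc=[3,15]
#10 0xf3→b15/s1 VC-HIT; vc=[3,13]
#11 0xf6→b15/s1 L1-HIT; vc=[3,13]
#12 0x3d→b3/s1 VC-HIT; vc=[15,13]
#13 0x35→b3/s1 L1-HIT; vc=[15,13]

MISSES = 3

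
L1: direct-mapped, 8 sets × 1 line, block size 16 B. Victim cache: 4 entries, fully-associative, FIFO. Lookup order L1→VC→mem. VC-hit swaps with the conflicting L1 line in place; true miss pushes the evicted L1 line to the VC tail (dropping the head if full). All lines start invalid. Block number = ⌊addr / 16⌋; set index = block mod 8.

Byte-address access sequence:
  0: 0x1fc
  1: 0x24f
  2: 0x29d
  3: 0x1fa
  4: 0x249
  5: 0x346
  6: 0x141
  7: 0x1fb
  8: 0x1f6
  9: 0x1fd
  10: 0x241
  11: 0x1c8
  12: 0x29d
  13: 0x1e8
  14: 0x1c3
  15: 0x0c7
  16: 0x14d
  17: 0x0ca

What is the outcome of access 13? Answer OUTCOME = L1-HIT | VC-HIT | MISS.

OUTCOME = MISS

#0 0x1fc→b31/s7 MISS; vc=[]
#1 0x24f→b36/s4 MISS; vc=[]
#2 0x29d→b41/s1 MISS; vc=[]
#3 0x1fa→b31/s7 L1-HIT; vc=[]
#4 0x249→b36/s4 L1-HIT; vc=[]
#5 0x346→b52/s4 MISS; vc=[36]
#6 0x141→b20/s4 MISS; vc=[36,52]
#7 0x1fb→b31/s7 L1-HIT; vc=[36,52]
#8 0x1f6→b31/s7 L1-HIT; vc=[36,52]
#9 0x1fd→b31/s7 L1-HIT; vc=[36,52]
#10 0x241→b36/s4 VC-HIT; vc=[20,52]
#11 0x1c8→b28/s4 MISS; vc=[20,52,36]
#12 0x29d→b41/s1 L1-HIT; vc=[20,52,36]
#13 0x1e8→b30/s6 MISS; vc=[20,52,36]
#14 0x1c3→b28/s4 L1-HIT; vc=[20,52,36]
#15 0xc7→b12/s4 MISS; vc=[20,52,36,28]
#16 0x14d→b20/s4 VC-HIT; vc=[12,52,36,28]
#17 0xca→b12/s4 VC-HIT; vc=[20,52,36,28]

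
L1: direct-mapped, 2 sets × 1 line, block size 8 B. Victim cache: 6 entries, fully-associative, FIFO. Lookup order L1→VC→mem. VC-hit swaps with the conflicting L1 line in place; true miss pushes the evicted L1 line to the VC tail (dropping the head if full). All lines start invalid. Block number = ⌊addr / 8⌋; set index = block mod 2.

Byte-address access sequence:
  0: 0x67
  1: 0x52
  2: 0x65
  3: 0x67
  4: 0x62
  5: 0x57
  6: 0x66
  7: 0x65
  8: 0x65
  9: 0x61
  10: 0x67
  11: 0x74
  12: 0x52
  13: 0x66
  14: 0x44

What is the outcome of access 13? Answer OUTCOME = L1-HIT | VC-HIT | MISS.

OUTCOME = VC-HIT

0: 0x67 (blk 12, set 0) → MISS  vc=[]
1: 0x52 (blk 10, set 0) → MISS  vc=[12]
2: 0x65 (blk 12, set 0) → VC-HIT  vc=[10]
3: 0x67 (blk 12, set 0) → L1-HIT  vc=[10]
4: 0x62 (blk 12, set 0) → L1-HIT  vc=[10]
5: 0x57 (blk 10, set 0) → VC-HIT  vc=[12]
6: 0x66 (blk 12, set 0) → VC-HIT  vc=[10]
7: 0x65 (blk 12, set 0) → L1-HIT  vc=[10]
8: 0x65 (blk 12, set 0) → L1-HIT  vc=[10]
9: 0x61 (blk 12, set 0) → L1-HIT  vc=[10]
10: 0x67 (blk 12, set 0) → L1-HIT  vc=[10]
11: 0x74 (blk 14, set 0) → MISS  vc=[10, 12]
12: 0x52 (blk 10, set 0) → VC-HIT  vc=[14, 12]
13: 0x66 (blk 12, set 0) → VC-HIT  vc=[14, 10]
14: 0x44 (blk 8, set 0) → MISS  vc=[14, 10, 12]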